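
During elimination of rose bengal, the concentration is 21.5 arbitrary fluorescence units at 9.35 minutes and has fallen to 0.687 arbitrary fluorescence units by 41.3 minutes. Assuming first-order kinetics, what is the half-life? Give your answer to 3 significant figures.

6.43 minutes

Over Δt = 41.3 − 9.35 = 31.95 minutes, the level fell by a factor of 21.5/0.687 ≈ 31.295.
n = log₂(31.295) ≈ 4.9679 half-lives, so t½ = 31.95/4.9679 ≈ 6.4313 minutes.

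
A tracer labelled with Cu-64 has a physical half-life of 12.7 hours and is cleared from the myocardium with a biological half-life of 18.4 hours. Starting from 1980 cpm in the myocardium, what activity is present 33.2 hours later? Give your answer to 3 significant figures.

1/t_eff = 1/t_phys + 1/t_biol = 1/12.7 + 1/18.4 = 0.13309 per hour.
t_eff = 12.7 × 18.4 / (12.7 + 18.4) ≈ 7.5138 hours.
Remaining = 1980 × (1/2)^(33.2/7.5138) = 1980 × (1/2)^4.4185 ≈ 92.589 cpm.

92.6 cpm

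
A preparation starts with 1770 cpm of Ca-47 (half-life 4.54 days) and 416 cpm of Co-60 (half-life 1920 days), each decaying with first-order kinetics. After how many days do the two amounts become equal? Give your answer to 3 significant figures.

9.51 days

Set 1770·(1/2)^(t/4.54) = 416·(1/2)^(t/1920).
Taking log₂: log₂(1770/416) = t·(1/4.54 − 1/1920).
log₂(4.2548) = 2.0891; 1/4.54 − 1/1920 = 0.21974.
t = 2.0891 / 0.21974 ≈ 9.507 days.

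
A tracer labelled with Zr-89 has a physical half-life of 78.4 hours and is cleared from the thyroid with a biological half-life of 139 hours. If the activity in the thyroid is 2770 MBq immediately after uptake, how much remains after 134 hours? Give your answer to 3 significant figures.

434 MBq

1/t_eff = 1/t_phys + 1/t_biol = 1/78.4 + 1/139 = 0.019949 per hour.
t_eff = 78.4 × 139 / (78.4 + 139) ≈ 50.127 hours.
Remaining = 2770 × (1/2)^(134/50.127) = 2770 × (1/2)^2.6732 ≈ 434.27 MBq.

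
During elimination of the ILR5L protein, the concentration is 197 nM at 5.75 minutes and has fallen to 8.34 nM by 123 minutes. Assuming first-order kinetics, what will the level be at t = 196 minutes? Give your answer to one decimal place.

1.2 nM

Over Δt = 123 − 5.75 = 117.25 minutes, the level fell by a factor of 197/8.34 ≈ 23.621.
n = log₂(23.621) ≈ 4.562 half-lives, so t½ = 117.25/4.562 ≈ 25.701 minutes.
From t = 123 to t = 196: 8.34 × (1/2)^((196−123)/25.701) ≈ 1.1645 nM.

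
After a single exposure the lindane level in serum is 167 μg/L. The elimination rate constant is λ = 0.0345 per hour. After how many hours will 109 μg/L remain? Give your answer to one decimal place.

12.4 hours

t½ = ln 2 / λ = 0.69315 / 0.0345 ≈ 20.091 hours.
Fraction remaining = 109/167 ≈ 0.65269.
n = log₂(167/109) = ln(1.5321)/ln 2 ≈ 0.61552 half-lives.
t = n × t½ = 0.61552 × 20.091 ≈ 12.367 hours.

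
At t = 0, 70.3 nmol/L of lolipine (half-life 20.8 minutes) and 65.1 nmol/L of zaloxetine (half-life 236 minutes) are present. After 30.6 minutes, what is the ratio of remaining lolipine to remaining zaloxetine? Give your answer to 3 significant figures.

0.426

lolipine: 70.3 × (1/2)^(30.6/20.8) = 70.3 × (1/2)^1.4712 ≈ 25.357 nmol/L.
zaloxetine: 65.1 × (1/2)^(30.6/236) = 65.1 × (1/2)^0.12966 ≈ 59.504 nmol/L.
Ratio ≈ 25.357 / 59.504 ≈ 0.42613.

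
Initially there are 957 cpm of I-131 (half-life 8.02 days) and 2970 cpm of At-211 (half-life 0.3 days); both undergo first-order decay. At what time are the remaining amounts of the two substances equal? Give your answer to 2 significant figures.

0.51 days

Set 957·(1/2)^(t/8.02) = 2970·(1/2)^(t/0.3).
Taking log₂: log₂(957/2970) = t·(1/8.02 − 1/0.3).
log₂(0.32222) = -1.6339; 1/8.02 − 1/0.3 = -3.2086.
t = -1.6339 / -3.2086 ≈ 0.50921 days.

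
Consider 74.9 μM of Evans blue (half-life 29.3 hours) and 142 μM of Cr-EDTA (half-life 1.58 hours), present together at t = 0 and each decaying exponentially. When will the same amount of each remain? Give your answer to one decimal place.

1.5 hours

Set 74.9·(1/2)^(t/29.3) = 142·(1/2)^(t/1.58).
Taking log₂: log₂(74.9/142) = t·(1/29.3 − 1/1.58).
log₂(0.52746) = -0.92285; 1/29.3 − 1/1.58 = -0.59878.
t = -0.92285 / -0.59878 ≈ 1.5412 hours.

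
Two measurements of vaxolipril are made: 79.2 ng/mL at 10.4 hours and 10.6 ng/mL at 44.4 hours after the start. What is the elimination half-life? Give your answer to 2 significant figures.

Over Δt = 44.4 − 10.4 = 34 hours, the level fell by a factor of 79.2/10.6 ≈ 7.4717.
n = log₂(7.4717) ≈ 2.9014 half-lives, so t½ = 34/2.9014 ≈ 11.718 hours.

12 hours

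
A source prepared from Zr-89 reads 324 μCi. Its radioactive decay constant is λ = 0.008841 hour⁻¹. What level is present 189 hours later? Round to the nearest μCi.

61 μCi

t½ = ln 2 / λ = 0.69315 / 0.008841 ≈ 78.401 hours.
Number of half-lives: n = 189/78.401 ≈ 2.4107.
Remaining = 324 × (1/2)^2.4107 = 324 × 0.18807 ≈ 60.934 μCi.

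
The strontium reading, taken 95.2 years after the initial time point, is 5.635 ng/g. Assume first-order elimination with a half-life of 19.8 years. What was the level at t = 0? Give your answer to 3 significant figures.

158 ng/g

Number of half-lives elapsed: n = 95.2/19.8 ≈ 4.8081.
A₀ = A × 2^n = 5.635 × 2^4.8081 = 5.635 × 28.014 ≈ 157.86 ng/g.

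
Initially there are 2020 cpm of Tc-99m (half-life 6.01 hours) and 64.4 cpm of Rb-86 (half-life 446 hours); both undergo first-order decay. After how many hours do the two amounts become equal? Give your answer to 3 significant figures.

Set 2020·(1/2)^(t/6.01) = 64.4·(1/2)^(t/446).
Taking log₂: log₂(2020/64.4) = t·(1/6.01 − 1/446).
log₂(31.366) = 4.9712; 1/6.01 − 1/446 = 0.16415.
t = 4.9712 / 0.16415 ≈ 30.285 hours.

30.3 hours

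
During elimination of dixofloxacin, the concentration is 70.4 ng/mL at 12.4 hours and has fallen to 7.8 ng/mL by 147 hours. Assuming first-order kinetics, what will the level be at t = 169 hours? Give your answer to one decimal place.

Over Δt = 147 − 12.4 = 134.6 hours, the level fell by a factor of 70.4/7.8 ≈ 9.0256.
n = log₂(9.0256) ≈ 3.174 half-lives, so t½ = 134.6/3.174 ≈ 42.407 hours.
From t = 147 to t = 169: 7.8 × (1/2)^((169−147)/42.407) ≈ 5.4441 ng/mL.

5.4 ng/mL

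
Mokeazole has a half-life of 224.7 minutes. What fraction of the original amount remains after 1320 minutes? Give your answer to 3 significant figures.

0.0170

n = 1320/224.7 ≈ 5.8745 half-lives.
Fraction remaining = (1/2)^5.8745 ≈ 0.017045.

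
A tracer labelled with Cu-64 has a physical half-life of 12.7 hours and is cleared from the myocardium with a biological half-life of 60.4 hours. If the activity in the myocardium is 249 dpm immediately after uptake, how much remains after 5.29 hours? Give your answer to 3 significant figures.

1/t_eff = 1/t_phys + 1/t_biol = 1/12.7 + 1/60.4 = 0.095296 per hour.
t_eff = 12.7 × 60.4 / (12.7 + 60.4) ≈ 10.494 hours.
Remaining = 249 × (1/2)^(5.29/10.494) = 249 × (1/2)^0.50412 ≈ 175.57 dpm.

176 dpm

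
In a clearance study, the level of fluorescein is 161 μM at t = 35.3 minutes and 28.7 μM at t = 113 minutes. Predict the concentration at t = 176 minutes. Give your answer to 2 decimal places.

7.09 μM

Over Δt = 113 − 35.3 = 77.7 minutes, the level fell by a factor of 161/28.7 ≈ 5.6098.
n = log₂(5.6098) ≈ 2.4879 half-lives, so t½ = 77.7/2.4879 ≈ 31.231 minutes.
From t = 113 to t = 176: 28.7 × (1/2)^((176−113)/31.231) ≈ 7.0897 μM.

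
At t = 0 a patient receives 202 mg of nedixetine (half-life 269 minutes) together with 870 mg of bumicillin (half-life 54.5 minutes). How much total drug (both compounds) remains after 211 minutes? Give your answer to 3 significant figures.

177 mg

nedixetine: 202 × (1/2)^(211/269) = 202 × (1/2)^0.78439 ≈ 117.28 mg.
bumicillin: 870 × (1/2)^(211/54.5) = 870 × (1/2)^3.8716 ≈ 59.438 mg.
Total = 117.28 + 59.438 ≈ 176.72 mg.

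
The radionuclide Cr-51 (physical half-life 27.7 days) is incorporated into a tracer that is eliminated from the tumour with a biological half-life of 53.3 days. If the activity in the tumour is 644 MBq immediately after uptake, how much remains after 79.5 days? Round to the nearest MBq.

31 MBq

1/t_eff = 1/t_phys + 1/t_biol = 1/27.7 + 1/53.3 = 0.054863 per day.
t_eff = 27.7 × 53.3 / (27.7 + 53.3) ≈ 18.227 days.
Remaining = 644 × (1/2)^(79.5/18.227) = 644 × (1/2)^4.3616 ≈ 31.327 MBq.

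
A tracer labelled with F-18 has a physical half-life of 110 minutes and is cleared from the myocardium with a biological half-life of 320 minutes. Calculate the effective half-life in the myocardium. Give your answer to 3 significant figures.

1/t_eff = 1/t_phys + 1/t_biol = 1/110 + 1/320 = 0.012216 per minute.
t_eff = 110 × 320 / (110 + 320) ≈ 81.86 minutes.

81.9 minutes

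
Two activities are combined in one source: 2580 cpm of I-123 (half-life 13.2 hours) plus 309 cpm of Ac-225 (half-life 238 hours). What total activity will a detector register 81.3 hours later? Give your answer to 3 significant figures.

280 cpm

I-123: 2580 × (1/2)^(81.3/13.2) = 2580 × (1/2)^6.1591 ≈ 36.103 cpm.
Ac-225: 309 × (1/2)^(81.3/238) = 309 × (1/2)^0.3416 ≈ 243.85 cpm.
Total = 36.103 + 243.85 ≈ 279.96 cpm.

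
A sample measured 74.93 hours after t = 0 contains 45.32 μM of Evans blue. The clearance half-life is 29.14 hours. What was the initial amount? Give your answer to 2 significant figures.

270 μM

Number of half-lives elapsed: n = 74.93/29.14 ≈ 2.5714.
A₀ = A × 2^n = 45.32 × 2^2.5714 = 45.32 × 5.9438 ≈ 269.37 μM.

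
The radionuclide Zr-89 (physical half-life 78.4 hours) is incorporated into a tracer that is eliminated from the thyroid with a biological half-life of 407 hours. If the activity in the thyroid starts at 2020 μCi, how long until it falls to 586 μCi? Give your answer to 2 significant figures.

120 hours

1/t_eff = 1/t_phys + 1/t_biol = 1/78.4 + 1/407 = 0.015212 per hour.
t_eff = 78.4 × 407 / (78.4 + 407) ≈ 65.737 hours.
n = log₂(2020/586) ≈ 1.7854; t = 1.7854 × 65.737 ≈ 117.37 hours.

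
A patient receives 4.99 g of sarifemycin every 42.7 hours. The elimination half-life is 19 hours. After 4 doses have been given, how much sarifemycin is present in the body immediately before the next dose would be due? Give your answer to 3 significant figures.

The 4 doses were given 170.8, 128.1, 85.4, 42.7 hours ago.
Total = 4.99·(1/2)^(170.8/19) + 4.99·(1/2)^(128.1/19) + 4.99·(1/2)^(85.4/19) + 4.99·(1/2)^(42.7/19)
      = 0.0098175 + 0.046615 + 0.22133 + 1.0509 ≈ 1.3287 g.

1.33 g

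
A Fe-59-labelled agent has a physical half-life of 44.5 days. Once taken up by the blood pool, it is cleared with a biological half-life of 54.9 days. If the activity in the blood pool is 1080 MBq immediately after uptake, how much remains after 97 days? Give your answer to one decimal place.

70.0 MBq

1/t_eff = 1/t_phys + 1/t_biol = 1/44.5 + 1/54.9 = 0.040687 per day.
t_eff = 44.5 × 54.9 / (44.5 + 54.9) ≈ 24.578 days.
Remaining = 1080 × (1/2)^(97/24.578) = 1080 × (1/2)^3.9466 ≈ 70.044 MBq.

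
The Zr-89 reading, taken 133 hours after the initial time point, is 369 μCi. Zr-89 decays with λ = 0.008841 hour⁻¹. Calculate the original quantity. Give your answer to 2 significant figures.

t½ = ln 2 / λ = 0.69315 / 0.008841 ≈ 78.401 hours.
Number of half-lives elapsed: n = 133/78.401 ≈ 1.6964.
A₀ = A × 2^n = 369 × 2^1.6964 = 369 × 3.2409 ≈ 1195.9 μCi.

1200 μCi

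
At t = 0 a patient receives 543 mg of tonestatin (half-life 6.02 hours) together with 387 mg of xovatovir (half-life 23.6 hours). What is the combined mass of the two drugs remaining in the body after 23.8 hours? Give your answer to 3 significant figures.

227 mg

tonestatin: 543 × (1/2)^(23.8/6.02) = 543 × (1/2)^3.9535 ≈ 35.049 mg.
xovatovir: 387 × (1/2)^(23.8/23.6) = 387 × (1/2)^1.0085 ≈ 192.37 mg.
Total = 35.049 + 192.37 ≈ 227.42 mg.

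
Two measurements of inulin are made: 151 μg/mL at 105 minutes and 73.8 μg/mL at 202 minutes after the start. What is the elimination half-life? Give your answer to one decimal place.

93.9 minutes

Over Δt = 202 − 105 = 97 minutes, the level fell by a factor of 151/73.8 ≈ 2.0461.
n = log₂(2.0461) ≈ 1.0329 half-lives, so t½ = 97/1.0329 ≈ 93.914 minutes.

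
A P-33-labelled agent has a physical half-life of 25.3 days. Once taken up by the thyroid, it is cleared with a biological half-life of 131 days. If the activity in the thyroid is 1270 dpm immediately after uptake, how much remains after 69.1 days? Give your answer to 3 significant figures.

1/t_eff = 1/t_phys + 1/t_biol = 1/25.3 + 1/131 = 0.047159 per day.
t_eff = 25.3 × 131 / (25.3 + 131) ≈ 21.205 days.
Remaining = 1270 × (1/2)^(69.1/21.205) = 1270 × (1/2)^3.2587 ≈ 132.69 dpm.

133 dpm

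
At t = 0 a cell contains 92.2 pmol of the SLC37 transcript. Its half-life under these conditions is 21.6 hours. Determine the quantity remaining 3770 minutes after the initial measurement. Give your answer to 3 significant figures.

12.3 pmol

Convert the elapsed time: 3770 minutes = 62.8333 hours.
Number of half-lives: n = 62.8333/21.6 ≈ 2.909.
Remaining = 92.2 × (1/2)^2.909 = 92.2 × 0.13314 ≈ 12.276 pmol.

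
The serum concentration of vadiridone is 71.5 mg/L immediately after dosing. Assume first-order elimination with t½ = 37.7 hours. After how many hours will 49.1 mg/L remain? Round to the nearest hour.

Fraction remaining = 49.1/71.5 ≈ 0.68671.
n = log₂(71.5/49.1) = ln(1.4562)/ln 2 ≈ 0.54222 half-lives.
t = n × t½ = 0.54222 × 37.7 ≈ 20.442 hours.

20 hours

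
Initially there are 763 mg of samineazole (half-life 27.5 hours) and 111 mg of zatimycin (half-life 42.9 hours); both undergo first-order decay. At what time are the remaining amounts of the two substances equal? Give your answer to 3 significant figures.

Set 763·(1/2)^(t/27.5) = 111·(1/2)^(t/42.9).
Taking log₂: log₂(763/111) = t·(1/27.5 − 1/42.9).
log₂(6.8739) = 2.7811; 1/27.5 − 1/42.9 = 0.013054.
t = 2.7811 / 0.013054 ≈ 213.05 hours.

213 hours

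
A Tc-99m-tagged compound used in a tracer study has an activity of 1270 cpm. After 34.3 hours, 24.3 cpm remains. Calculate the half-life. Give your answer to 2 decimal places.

6.01 hours

A/A₀ = 24.3/1270 ≈ 0.019134.
n = log₂(52.263) ≈ 5.7077 half-lives elapsed in 34.3 hours.
t½ = 34.3/5.7077 ≈ 6.0094 hours.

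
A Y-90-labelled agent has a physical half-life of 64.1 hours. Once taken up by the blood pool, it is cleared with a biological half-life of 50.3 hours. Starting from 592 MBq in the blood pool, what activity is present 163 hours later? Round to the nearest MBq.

1/t_eff = 1/t_phys + 1/t_biol = 1/64.1 + 1/50.3 = 0.035481 per hour.
t_eff = 64.1 × 50.3 / (64.1 + 50.3) ≈ 28.184 hours.
Remaining = 592 × (1/2)^(163/28.184) = 592 × (1/2)^5.7835 ≈ 10.748 MBq.

11 MBq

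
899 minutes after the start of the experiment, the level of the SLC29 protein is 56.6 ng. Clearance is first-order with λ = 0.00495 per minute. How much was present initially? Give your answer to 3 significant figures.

4850 ng

t½ = ln 2 / λ = 0.69315 / 0.00495 ≈ 140.03 minutes.
Number of half-lives elapsed: n = 899/140.03 ≈ 6.4201.
A₀ = A × 2^n = 56.6 × 2^6.4201 = 56.6 × 85.631 ≈ 4846.7 ng.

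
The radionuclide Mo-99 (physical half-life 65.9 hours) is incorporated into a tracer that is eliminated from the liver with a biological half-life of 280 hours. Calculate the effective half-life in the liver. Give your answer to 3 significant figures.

53.3 hours

1/t_eff = 1/t_phys + 1/t_biol = 1/65.9 + 1/280 = 0.018746 per hour.
t_eff = 65.9 × 280 / (65.9 + 280) ≈ 53.345 hours.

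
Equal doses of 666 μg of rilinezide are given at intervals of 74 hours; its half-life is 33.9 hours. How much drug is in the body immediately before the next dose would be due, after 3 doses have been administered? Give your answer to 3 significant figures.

186 μg

The 3 doses were given 222, 148, 74 hours ago.
Total = 666·(1/2)^(222/33.9) + 666·(1/2)^(148/33.9) + 666·(1/2)^(74/33.9)
      = 7.1142 + 32.303 + 146.68 ≈ 186.09 μg.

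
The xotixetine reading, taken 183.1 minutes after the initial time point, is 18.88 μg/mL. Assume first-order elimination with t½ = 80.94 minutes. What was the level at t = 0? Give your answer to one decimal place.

Number of half-lives elapsed: n = 183.1/80.94 ≈ 2.2622.
A₀ = A × 2^n = 18.88 × 2^2.2622 = 18.88 × 4.7971 ≈ 90.57 μg/mL.

90.6 μg/mL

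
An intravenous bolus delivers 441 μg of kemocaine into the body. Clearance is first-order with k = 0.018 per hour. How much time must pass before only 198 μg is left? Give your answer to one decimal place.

t½ = ln 2 / k = 0.69315 / 0.018 ≈ 38.508 hours.
Fraction remaining = 198/441 ≈ 0.44898.
n = log₂(441/198) = ln(2.2273)/ln 2 ≈ 1.1553 half-lives.
t = n × t½ = 1.1553 × 38.508 ≈ 44.488 hours.

44.5 hours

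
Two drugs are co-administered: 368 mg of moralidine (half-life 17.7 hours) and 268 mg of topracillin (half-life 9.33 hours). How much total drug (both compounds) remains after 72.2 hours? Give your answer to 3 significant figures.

moralidine: 368 × (1/2)^(72.2/17.7) = 368 × (1/2)^4.0791 ≈ 21.773 mg.
topracillin: 268 × (1/2)^(72.2/9.33) = 268 × (1/2)^7.7385 ≈ 1.2549 mg.
Total = 21.773 + 1.2549 ≈ 23.028 mg.

23.0 mg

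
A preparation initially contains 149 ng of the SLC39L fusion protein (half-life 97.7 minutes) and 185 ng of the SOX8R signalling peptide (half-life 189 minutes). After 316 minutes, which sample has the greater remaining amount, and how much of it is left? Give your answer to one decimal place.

SLC39L fusion protein: 149 × (1/2)^3.2344 ≈ 15.832 ng.
SOX8R signalling peptide: 185 × (1/2)^1.672 ≈ 58.058 ng.
SOX8R signalling peptide has more remaining, at ≈ 58.058 ng.

SOX8R signalling peptide, 58.1 ng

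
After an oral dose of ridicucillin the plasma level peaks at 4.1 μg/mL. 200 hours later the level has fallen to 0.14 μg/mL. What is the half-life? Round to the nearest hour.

41 hours

A/A₀ = 0.14/4.1 ≈ 0.034146.
n = log₂(29.286) ≈ 4.8721 half-lives elapsed in 200 hours.
t½ = 200/4.8721 ≈ 41.05 hours.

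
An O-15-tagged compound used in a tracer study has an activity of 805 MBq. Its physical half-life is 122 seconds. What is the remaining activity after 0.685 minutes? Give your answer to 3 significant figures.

Convert the elapsed time: 0.685 minutes = 41.1 seconds.
Number of half-lives: n = 41.1/122 ≈ 0.33689.
Remaining = 805 × (1/2)^0.33689 = 805 × 0.79175 ≈ 637.36 MBq.

637 MBq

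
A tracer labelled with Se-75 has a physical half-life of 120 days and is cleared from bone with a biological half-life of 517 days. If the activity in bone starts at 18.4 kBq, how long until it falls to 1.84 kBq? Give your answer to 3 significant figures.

1/t_eff = 1/t_phys + 1/t_biol = 1/120 + 1/517 = 0.010268 per day.
t_eff = 120 × 517 / (120 + 517) ≈ 97.394 days.
n = log₂(18.4/1.84) ≈ 3.3219; t = 3.3219 × 97.394 ≈ 323.54 days.

324 days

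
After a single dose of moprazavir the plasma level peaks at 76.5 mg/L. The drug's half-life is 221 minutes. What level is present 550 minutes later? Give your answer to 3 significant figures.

Number of half-lives: n = 550/221 ≈ 2.4887.
Remaining = 76.5 × (1/2)^2.4887 = 76.5 × 0.17817 ≈ 13.63 mg/L.

13.6 mg/L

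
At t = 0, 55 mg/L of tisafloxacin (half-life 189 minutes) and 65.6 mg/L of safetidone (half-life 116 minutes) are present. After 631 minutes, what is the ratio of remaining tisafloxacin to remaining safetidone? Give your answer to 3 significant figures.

tisafloxacin: 55 × (1/2)^(631/189) = 55 × (1/2)^3.3386 ≈ 5.4367 mg/L.
safetidone: 65.6 × (1/2)^(631/116) = 65.6 × (1/2)^5.4397 ≈ 1.5115 mg/L.
Ratio ≈ 5.4367 / 1.5115 ≈ 3.5969.

3.60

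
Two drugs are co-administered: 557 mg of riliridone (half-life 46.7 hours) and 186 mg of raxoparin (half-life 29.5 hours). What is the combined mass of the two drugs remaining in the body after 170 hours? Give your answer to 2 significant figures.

riliridone: 557 × (1/2)^(170/46.7) = 557 × (1/2)^3.6403 ≈ 44.671 mg.
raxoparin: 186 × (1/2)^(170/29.5) = 186 × (1/2)^5.7627 ≈ 3.4258 mg.
Total = 44.671 + 3.4258 ≈ 48.097 mg.

48 mg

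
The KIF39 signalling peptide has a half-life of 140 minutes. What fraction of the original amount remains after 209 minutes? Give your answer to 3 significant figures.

n = 209/140 ≈ 1.4929 half-lives.
Fraction remaining = (1/2)^1.4929 ≈ 0.35531.

0.355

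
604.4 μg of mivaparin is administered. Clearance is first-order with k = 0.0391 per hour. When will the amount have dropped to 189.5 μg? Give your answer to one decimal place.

t½ = ln 2 / k = 0.69315 / 0.0391 ≈ 17.728 hours.
Fraction remaining = 189.5/604.4 ≈ 0.31353.
n = log₂(604.4/189.5) = ln(3.1894)/ln 2 ≈ 1.6733 half-lives.
t = n × t½ = 1.6733 × 17.728 ≈ 29.664 hours.

29.7 hours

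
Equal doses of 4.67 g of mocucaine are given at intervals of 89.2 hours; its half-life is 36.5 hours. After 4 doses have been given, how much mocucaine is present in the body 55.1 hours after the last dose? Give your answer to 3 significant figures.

The 4 doses were given 322.7, 233.5, 144.3, 55.1 hours ago.
Total = 4.67·(1/2)^(322.7/36.5) + 4.67·(1/2)^(233.5/36.5) + 4.67·(1/2)^(144.3/36.5) + 4.67·(1/2)^(55.1/36.5)
      = 0.010183 + 0.055405 + 0.30145 + 1.6402 ≈ 2.0072 g.

2.01 g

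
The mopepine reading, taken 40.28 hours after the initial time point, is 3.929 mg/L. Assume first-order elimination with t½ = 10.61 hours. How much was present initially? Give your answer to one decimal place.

54.6 mg/L

Number of half-lives elapsed: n = 40.28/10.61 ≈ 3.7964.
A₀ = A × 2^n = 3.929 × 2^3.7964 = 3.929 × 13.894 ≈ 54.591 mg/L.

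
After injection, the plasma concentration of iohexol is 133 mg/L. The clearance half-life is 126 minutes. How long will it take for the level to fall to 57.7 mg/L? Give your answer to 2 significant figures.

150 minutes

Fraction remaining = 57.7/133 ≈ 0.43383.
n = log₂(133/57.7) = ln(2.305)/ln 2 ≈ 1.2048 half-lives.
t = n × t½ = 1.2048 × 126 ≈ 151.8 minutes.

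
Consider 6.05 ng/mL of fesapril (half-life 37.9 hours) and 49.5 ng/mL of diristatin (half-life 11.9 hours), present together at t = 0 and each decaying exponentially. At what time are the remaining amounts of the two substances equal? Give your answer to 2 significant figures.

Set 6.05·(1/2)^(t/37.9) = 49.5·(1/2)^(t/11.9).
Taking log₂: log₂(6.05/49.5) = t·(1/37.9 − 1/11.9).
log₂(0.12222) = -3.0324; 1/37.9 − 1/11.9 = -0.057648.
t = -3.0324 / -0.057648 ≈ 52.602 hours.

53 hours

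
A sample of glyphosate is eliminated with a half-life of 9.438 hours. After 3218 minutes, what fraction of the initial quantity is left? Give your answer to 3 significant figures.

0.0195

3218 minutes = 53.6333 hours.
n = 53.6333/9.438 ≈ 5.6827 half-lives.
Fraction remaining = (1/2)^5.6827 ≈ 0.019469.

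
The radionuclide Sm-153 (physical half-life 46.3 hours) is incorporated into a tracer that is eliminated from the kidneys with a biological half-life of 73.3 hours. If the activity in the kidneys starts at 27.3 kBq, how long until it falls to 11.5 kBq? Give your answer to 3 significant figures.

35.4 hours

1/t_eff = 1/t_phys + 1/t_biol = 1/46.3 + 1/73.3 = 0.035241 per hour.
t_eff = 46.3 × 73.3 / (46.3 + 73.3) ≈ 28.376 hours.
n = log₂(27.3/11.5) ≈ 1.2473; t = 1.2473 × 28.376 ≈ 35.393 hours.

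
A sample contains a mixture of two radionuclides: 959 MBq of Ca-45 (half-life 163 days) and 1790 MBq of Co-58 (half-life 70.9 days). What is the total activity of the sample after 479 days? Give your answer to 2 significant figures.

Ca-45: 959 × (1/2)^(479/163) = 959 × (1/2)^2.9387 ≈ 125.08 MBq.
Co-58: 1790 × (1/2)^(479/70.9) = 1790 × (1/2)^6.756 ≈ 16.561 MBq.
Total = 125.08 + 16.561 ≈ 141.64 MBq.

140 MBq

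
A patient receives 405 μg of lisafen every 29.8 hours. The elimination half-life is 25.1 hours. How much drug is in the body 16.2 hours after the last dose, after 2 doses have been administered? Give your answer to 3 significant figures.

The 2 doses were given 46, 16.2 hours ago.
Total = 405·(1/2)^(46/25.1) + 405·(1/2)^(16.2/25.1)
      = 113.7 + 258.92 ≈ 372.62 μg.

373 μg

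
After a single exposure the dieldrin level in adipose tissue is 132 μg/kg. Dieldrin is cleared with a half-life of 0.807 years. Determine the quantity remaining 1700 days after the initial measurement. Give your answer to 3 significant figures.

2.42 μg/kg

Convert the elapsed time: 1700 days = 4.65753 years.
Number of half-lives: n = 4.65753/0.807 ≈ 5.7714.
Remaining = 132 × (1/2)^5.7714 = 132 × 0.018308 ≈ 2.4166 μg/kg.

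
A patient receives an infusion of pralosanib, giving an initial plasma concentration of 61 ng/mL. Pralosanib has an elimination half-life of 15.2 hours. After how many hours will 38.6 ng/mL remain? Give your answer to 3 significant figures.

Fraction remaining = 38.6/61 ≈ 0.63279.
n = log₂(61/38.6) = ln(1.5803)/ln 2 ≈ 0.66021 half-lives.
t = n × t½ = 0.66021 × 15.2 ≈ 10.035 hours.

10.0 hours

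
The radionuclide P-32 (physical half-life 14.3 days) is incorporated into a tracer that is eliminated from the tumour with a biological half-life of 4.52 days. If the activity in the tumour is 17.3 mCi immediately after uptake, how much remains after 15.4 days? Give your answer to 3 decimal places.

1/t_eff = 1/t_phys + 1/t_biol = 1/14.3 + 1/4.52 = 0.29117 per day.
t_eff = 14.3 × 4.52 / (14.3 + 4.52) ≈ 3.4344 days.
Remaining = 17.3 × (1/2)^(15.4/3.4344) = 17.3 × (1/2)^4.484 ≈ 0.77308 mCi.

0.773 mCi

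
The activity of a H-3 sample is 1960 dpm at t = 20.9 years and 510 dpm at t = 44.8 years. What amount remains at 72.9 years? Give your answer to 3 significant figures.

105 dpm

Over Δt = 44.8 − 20.9 = 23.9 years, the level fell by a factor of 1960/510 ≈ 3.8431.
n = log₂(3.8431) ≈ 1.9423 half-lives, so t½ = 23.9/1.9423 ≈ 12.305 years.
From t = 44.8 to t = 72.9: 510 × (1/2)^((72.9−44.8)/12.305) ≈ 104.75 dpm.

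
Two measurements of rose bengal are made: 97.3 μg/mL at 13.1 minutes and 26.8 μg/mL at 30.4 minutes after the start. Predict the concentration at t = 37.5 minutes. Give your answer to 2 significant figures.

Over Δt = 30.4 − 13.1 = 17.3 minutes, the level fell by a factor of 97.3/26.8 ≈ 3.6306.
n = log₂(3.6306) ≈ 1.8602 half-lives, so t½ = 17.3/1.8602 ≈ 9.3 minutes.
From t = 30.4 to t = 37.5: 26.8 × (1/2)^((37.5−30.4)/9.3) ≈ 15.788 μg/mL.

16 μg/mL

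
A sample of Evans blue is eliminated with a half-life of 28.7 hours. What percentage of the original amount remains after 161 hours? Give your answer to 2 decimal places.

2.05%

n = 161/28.7 ≈ 5.6098 half-lives.
Fraction remaining = (1/2)^5.6098 ≈ 0.020478, i.e. 2.0478%.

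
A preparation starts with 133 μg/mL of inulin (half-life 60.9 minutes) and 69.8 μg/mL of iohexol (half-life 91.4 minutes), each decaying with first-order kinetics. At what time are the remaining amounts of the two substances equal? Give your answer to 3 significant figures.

Set 133·(1/2)^(t/60.9) = 69.8·(1/2)^(t/91.4).
Taking log₂: log₂(133/69.8) = t·(1/60.9 − 1/91.4).
log₂(1.9054) = 0.93013; 1/60.9 − 1/91.4 = 0.0054794.
t = 0.93013 / 0.0054794 ≈ 169.75 minutes.

170 minutes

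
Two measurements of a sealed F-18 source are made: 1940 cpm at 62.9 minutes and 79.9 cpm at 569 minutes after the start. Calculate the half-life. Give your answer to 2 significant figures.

Over Δt = 569 − 62.9 = 506.1 minutes, the level fell by a factor of 1940/79.9 ≈ 24.28.
n = log₂(24.28) ≈ 4.6017 half-lives, so t½ = 506.1/4.6017 ≈ 109.98 minutes.

110 minutes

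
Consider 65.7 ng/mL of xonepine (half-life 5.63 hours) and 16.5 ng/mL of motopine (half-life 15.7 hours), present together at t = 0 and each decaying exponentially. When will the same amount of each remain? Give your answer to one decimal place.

Set 65.7·(1/2)^(t/5.63) = 16.5·(1/2)^(t/15.7).
Taking log₂: log₂(65.7/16.5) = t·(1/5.63 − 1/15.7).
log₂(3.9818) = 1.9934; 1/5.63 − 1/15.7 = 0.11393.
t = 1.9934 / 0.11393 ≈ 17.498 hours.

17.5 hours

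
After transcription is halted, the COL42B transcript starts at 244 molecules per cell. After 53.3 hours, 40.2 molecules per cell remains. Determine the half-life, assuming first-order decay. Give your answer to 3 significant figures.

20.5 hours

A/A₀ = 40.2/244 ≈ 0.16475.
n = log₂(6.0697) ≈ 2.6016 half-lives elapsed in 53.3 hours.
t½ = 53.3/2.6016 ≈ 20.487 hours.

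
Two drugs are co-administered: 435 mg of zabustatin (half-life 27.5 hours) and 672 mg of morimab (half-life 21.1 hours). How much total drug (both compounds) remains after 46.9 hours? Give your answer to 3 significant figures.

zabustatin: 435 × (1/2)^(46.9/27.5) = 435 × (1/2)^1.7055 ≈ 133.38 mg.
morimab: 672 × (1/2)^(46.9/21.1) = 672 × (1/2)^2.2227 ≈ 143.96 mg.
Total = 133.38 + 143.96 ≈ 277.35 mg.

277 mg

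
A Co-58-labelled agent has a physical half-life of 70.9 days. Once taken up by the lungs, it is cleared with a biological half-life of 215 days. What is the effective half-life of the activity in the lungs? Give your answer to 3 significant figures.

53.3 days

1/t_eff = 1/t_phys + 1/t_biol = 1/70.9 + 1/215 = 0.018756 per day.
t_eff = 70.9 × 215 / (70.9 + 215) ≈ 53.318 days.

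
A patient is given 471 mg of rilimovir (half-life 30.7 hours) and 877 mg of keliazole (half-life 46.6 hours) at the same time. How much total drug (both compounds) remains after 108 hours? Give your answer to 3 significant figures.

rilimovir: 471 × (1/2)^(108/30.7) = 471 × (1/2)^3.5179 ≈ 41.117 mg.
keliazole: 877 × (1/2)^(108/46.6) = 877 × (1/2)^2.3176 ≈ 175.93 mg.
Total = 41.117 + 175.93 ≈ 217.04 mg.

217 mg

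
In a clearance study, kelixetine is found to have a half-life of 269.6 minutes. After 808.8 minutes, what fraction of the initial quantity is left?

n = 808.8/269.6 ≈ 3 half-lives.
Fraction remaining = (1/2)^3 ≈ 0.125.

0.125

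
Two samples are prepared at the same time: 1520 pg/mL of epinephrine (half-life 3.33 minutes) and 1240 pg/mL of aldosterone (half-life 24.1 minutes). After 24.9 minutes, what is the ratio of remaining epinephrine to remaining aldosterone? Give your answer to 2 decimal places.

0.01

epinephrine: 1520 × (1/2)^(24.9/3.33) = 1520 × (1/2)^7.4775 ≈ 8.529 pg/mL.
aldosterone: 1240 × (1/2)^(24.9/24.1) = 1240 × (1/2)^1.0332 ≈ 605.9 pg/mL.
Ratio ≈ 8.529 / 605.9 ≈ 0.014077.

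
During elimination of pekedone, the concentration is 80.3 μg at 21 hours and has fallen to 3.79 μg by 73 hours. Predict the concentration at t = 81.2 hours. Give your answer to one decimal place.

Over Δt = 73 − 21 = 52 hours, the level fell by a factor of 80.3/3.79 ≈ 21.187.
n = log₂(21.187) ≈ 4.4051 half-lives, so t½ = 52/4.4051 ≈ 11.804 hours.
From t = 73 to t = 81.2: 3.79 × (1/2)^((81.2−73)/11.804) ≈ 2.3417 μg.

2.3 μg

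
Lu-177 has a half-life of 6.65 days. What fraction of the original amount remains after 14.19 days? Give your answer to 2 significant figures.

n = 14.19/6.65 ≈ 2.1338 half-lives.
Fraction remaining = (1/2)^2.1338 ≈ 0.22785.

0.23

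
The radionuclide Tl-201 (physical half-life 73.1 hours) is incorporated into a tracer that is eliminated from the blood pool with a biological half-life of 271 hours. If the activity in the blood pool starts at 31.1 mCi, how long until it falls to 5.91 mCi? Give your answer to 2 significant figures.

140 hours

1/t_eff = 1/t_phys + 1/t_biol = 1/73.1 + 1/271 = 0.01737 per hour.
t_eff = 73.1 × 271 / (73.1 + 271) ≈ 57.571 hours.
n = log₂(31.1/5.91) ≈ 2.3957; t = 2.3957 × 57.571 ≈ 137.92 hours.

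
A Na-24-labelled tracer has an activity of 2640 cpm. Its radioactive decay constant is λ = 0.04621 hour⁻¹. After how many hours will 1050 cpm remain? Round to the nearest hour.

20 hours

t½ = ln 2 / λ = 0.69315 / 0.04621 ≈ 15 hours.
Fraction remaining = 1050/2640 ≈ 0.39773.
n = log₂(2640/1050) = ln(2.5143)/ln 2 ≈ 1.3301 half-lives.
t = n × t½ = 1.3301 × 15 ≈ 19.952 hours.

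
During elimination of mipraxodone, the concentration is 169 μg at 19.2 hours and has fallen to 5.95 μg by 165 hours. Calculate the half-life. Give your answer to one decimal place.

30.2 hours

Over Δt = 165 − 19.2 = 145.8 hours, the level fell by a factor of 169/5.95 ≈ 28.403.
n = log₂(28.403) ≈ 4.828 half-lives, so t½ = 145.8/4.828 ≈ 30.199 hours.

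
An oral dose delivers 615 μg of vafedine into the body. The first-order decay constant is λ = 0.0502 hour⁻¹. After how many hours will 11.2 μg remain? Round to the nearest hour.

t½ = ln 2 / λ = 0.69315 / 0.0502 ≈ 13.808 hours.
Fraction remaining = 11.2/615 ≈ 0.018211.
n = log₂(615/11.2) = ln(54.911)/ln 2 ≈ 5.779 half-lives.
t = n × t½ = 5.779 × 13.808 ≈ 79.795 hours.

80 hours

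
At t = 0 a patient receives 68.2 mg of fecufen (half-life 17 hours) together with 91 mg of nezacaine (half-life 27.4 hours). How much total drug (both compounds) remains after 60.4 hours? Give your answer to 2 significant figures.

26 mg

fecufen: 68.2 × (1/2)^(60.4/17) = 68.2 × (1/2)^3.5529 ≈ 5.8109 mg.
nezacaine: 91 × (1/2)^(60.4/27.4) = 91 × (1/2)^2.2044 ≈ 19.745 mg.
Total = 5.8109 + 19.745 ≈ 25.556 mg.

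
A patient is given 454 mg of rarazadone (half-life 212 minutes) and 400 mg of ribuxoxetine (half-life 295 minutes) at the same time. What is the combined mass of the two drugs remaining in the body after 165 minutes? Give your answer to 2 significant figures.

rarazadone: 454 × (1/2)^(165/212) = 454 × (1/2)^0.7783 ≈ 264.71 mg.
ribuxoxetine: 400 × (1/2)^(165/295) = 400 × (1/2)^0.55932 ≈ 271.45 mg.
Total = 264.71 + 271.45 ≈ 536.15 mg.

540 mg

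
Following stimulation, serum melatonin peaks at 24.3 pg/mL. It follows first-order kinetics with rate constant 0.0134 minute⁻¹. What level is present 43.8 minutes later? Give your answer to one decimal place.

13.5 pg/mL

t½ = ln 2 / k = 0.69315 / 0.0134 ≈ 51.727 minutes.
Number of half-lives: n = 43.8/51.727 ≈ 0.84675.
Remaining = 24.3 × (1/2)^0.84675 = 24.3 × 0.55604 ≈ 13.512 pg/mL.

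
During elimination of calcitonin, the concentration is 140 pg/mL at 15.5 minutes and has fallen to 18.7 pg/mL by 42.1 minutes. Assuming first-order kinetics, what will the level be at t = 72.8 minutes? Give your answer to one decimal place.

Over Δt = 42.1 − 15.5 = 26.6 minutes, the level fell by a factor of 140/18.7 ≈ 7.4866.
n = log₂(7.4866) ≈ 2.9043 half-lives, so t½ = 26.6/2.9043 ≈ 9.1588 minutes.
From t = 42.1 to t = 72.8: 18.7 × (1/2)^((72.8−42.1)/9.1588) ≈ 1.8315 pg/mL.

1.8 pg/mL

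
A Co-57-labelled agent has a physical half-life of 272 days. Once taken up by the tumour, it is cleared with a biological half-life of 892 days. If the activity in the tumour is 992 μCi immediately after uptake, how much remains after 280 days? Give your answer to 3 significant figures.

391 μCi

1/t_eff = 1/t_phys + 1/t_biol = 1/272 + 1/892 = 0.0047975 per day.
t_eff = 272 × 892 / (272 + 892) ≈ 208.44 days.
Remaining = 992 × (1/2)^(280/208.44) = 992 × (1/2)^1.3433 ≈ 390.96 μCi.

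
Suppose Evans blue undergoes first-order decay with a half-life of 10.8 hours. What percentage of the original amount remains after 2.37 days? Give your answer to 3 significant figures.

2.60%

2.37 days = 56.88 hours.
n = 56.88/10.8 ≈ 5.2667 half-lives.
Fraction remaining = (1/2)^5.2667 ≈ 0.025976, i.e. 2.5976%.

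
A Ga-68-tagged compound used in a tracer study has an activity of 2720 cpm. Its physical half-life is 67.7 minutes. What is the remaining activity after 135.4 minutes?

680 cpm

Elapsed time is 2 half-lives (135.4/67.7).
Each half-life halves the amount: 2720 × (1/2)^2 = 2720/4 = 680 cpm.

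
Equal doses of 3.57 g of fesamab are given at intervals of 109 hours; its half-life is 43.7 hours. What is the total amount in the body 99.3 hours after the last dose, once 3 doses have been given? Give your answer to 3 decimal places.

0.893 g

The 3 doses were given 317.3, 208.3, 99.3 hours ago.
Total = 3.57·(1/2)^(317.3/43.7) + 3.57·(1/2)^(208.3/43.7) + 3.57·(1/2)^(99.3/43.7)
      = 0.023277 + 0.13115 + 0.73898 ≈ 0.89341 g.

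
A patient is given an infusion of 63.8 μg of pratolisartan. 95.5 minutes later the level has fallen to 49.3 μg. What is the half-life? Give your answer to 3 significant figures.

257 minutes

A/A₀ = 49.3/63.8 ≈ 0.77273.
n = log₂(1.2941) ≈ 0.37197 half-lives elapsed in 95.5 minutes.
t½ = 95.5/0.37197 ≈ 256.74 minutes.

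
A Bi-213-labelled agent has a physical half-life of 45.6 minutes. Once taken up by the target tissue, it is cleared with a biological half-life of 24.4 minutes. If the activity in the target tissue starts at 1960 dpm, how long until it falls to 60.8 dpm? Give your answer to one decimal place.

79.6 minutes

1/t_eff = 1/t_phys + 1/t_biol = 1/45.6 + 1/24.4 = 0.062913 per minute.
t_eff = 45.6 × 24.4 / (45.6 + 24.4) ≈ 15.895 minutes.
n = log₂(1960/60.8) ≈ 5.0106; t = 5.0106 × 15.895 ≈ 79.643 minutes.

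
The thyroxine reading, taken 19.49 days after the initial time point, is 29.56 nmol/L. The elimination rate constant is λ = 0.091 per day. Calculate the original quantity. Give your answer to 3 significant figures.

t½ = ln 2 / λ = 0.69315 / 0.091 ≈ 7.617 days.
Number of half-lives elapsed: n = 19.49/7.617 ≈ 2.5587.
A₀ = A × 2^n = 29.56 × 2^2.5587 = 29.56 × 5.892 ≈ 174.17 nmol/L.

174 nmol/L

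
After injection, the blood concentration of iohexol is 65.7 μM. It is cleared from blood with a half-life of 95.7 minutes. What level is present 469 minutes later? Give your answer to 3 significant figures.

2.20 μM

Number of half-lives: n = 469/95.7 ≈ 4.9007.
Remaining = 65.7 × (1/2)^4.9007 = 65.7 × 0.033476 ≈ 2.1994 μM.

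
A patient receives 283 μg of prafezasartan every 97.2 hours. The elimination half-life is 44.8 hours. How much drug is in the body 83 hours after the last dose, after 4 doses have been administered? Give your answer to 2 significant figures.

100 μg

The 4 doses were given 374.6, 277.4, 180.2, 83 hours ago.
Total = 283·(1/2)^(374.6/44.8) + 283·(1/2)^(277.4/44.8) + 283·(1/2)^(180.2/44.8) + 283·(1/2)^(83/44.8)
      = 0.86038 + 3.871 + 17.416 + 78.356 ≈ 100.5 μg.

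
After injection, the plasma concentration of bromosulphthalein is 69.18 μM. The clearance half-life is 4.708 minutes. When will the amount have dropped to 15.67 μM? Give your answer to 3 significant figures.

Fraction remaining = 15.67/69.18 ≈ 0.22651.
n = log₂(69.18/15.67) = ln(4.4148)/ln 2 ≈ 2.1423 half-lives.
t = n × t½ = 2.1423 × 4.708 ≈ 10.086 minutes.

10.1 minutes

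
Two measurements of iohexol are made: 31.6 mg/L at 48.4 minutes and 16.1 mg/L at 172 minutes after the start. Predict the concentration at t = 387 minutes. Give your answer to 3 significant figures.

Over Δt = 172 − 48.4 = 123.6 minutes, the level fell by a factor of 31.6/16.1 ≈ 1.9627.
n = log₂(1.9627) ≈ 0.97286 half-lives, so t½ = 123.6/0.97286 ≈ 127.05 minutes.
From t = 172 to t = 387: 16.1 × (1/2)^((387−172)/127.05) ≈ 4.9819 mg/L.

4.98 mg/L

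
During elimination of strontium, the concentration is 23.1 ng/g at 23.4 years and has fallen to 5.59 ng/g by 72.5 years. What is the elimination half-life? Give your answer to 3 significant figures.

24.0 years

Over Δt = 72.5 − 23.4 = 49.1 years, the level fell by a factor of 23.1/5.59 ≈ 4.1324.
n = log₂(4.1324) ≈ 2.047 half-lives, so t½ = 49.1/2.047 ≈ 23.987 years.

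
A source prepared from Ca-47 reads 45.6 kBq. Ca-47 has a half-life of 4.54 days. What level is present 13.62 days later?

5.7 kBq

Elapsed time is 3 half-lives (13.62/4.54).
Each half-life halves the amount: 45.6 × (1/2)^3 = 45.6/8 = 5.7 kBq.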